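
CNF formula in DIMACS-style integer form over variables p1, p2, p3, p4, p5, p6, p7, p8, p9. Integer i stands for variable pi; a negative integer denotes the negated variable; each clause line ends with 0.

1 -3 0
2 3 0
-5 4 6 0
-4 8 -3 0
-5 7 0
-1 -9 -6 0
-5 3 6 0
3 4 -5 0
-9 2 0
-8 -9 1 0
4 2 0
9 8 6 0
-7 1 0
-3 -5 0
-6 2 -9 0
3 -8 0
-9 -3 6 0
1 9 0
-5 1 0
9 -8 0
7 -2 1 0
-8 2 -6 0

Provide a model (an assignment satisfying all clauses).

p1=1, p2=1, p3=0, p4=1, p5=0, p6=0, p7=1, p8=0, p9=1

Check each clause:
  1. (p1 ∨ ¬p3) — p1 is true.
  2. (p2 ∨ p3) — p2 is true.
  3. (p6 ∨ ¬p5 ∨ p4) — ¬p5 is true.
  4. (p8 ∨ ¬p4 ∨ ¬p3) — ¬p3 is true.
  5. (¬p5 ∨ p7) — ¬p5 is true.
  6. (¬p6 ∨ ¬p1 ∨ ¬p9) — ¬p6 is true.
  7. (p6 ∨ ¬p5 ∨ p3) — ¬p5 is true.
  8. (p4 ∨ p3 ∨ ¬p5) — p4 is true.
  9. (p2 ∨ ¬p9) — p2 is true.
  10. (¬p8 ∨ ¬p9 ∨ p1) — ¬p8 is true.
  11. (p4 ∨ p2) — p2 is true.
  12. (p8 ∨ p9 ∨ p6) — p9 is true.
  13. (¬p7 ∨ p1) — p1 is true.
  14. (¬p5 ∨ ¬p3) — ¬p5 is true.
  15. (¬p9 ∨ p2 ∨ ¬p6) — ¬p6 is true.
  16. (¬p8 ∨ p3) — ¬p8 is true.
  17. (p6 ∨ ¬p3 ∨ ¬p9) — ¬p3 is true.
  18. (p9 ∨ p1) — p1 is true.
  19. (p1 ∨ ¬p5) — p1 is true.
  20. (p9 ∨ ¬p8) — ¬p8 is true.
  21. (¬p2 ∨ p1 ∨ p7) — p1 is true.
  22. (¬p8 ∨ p2 ∨ ¬p6) — ¬p8 is true.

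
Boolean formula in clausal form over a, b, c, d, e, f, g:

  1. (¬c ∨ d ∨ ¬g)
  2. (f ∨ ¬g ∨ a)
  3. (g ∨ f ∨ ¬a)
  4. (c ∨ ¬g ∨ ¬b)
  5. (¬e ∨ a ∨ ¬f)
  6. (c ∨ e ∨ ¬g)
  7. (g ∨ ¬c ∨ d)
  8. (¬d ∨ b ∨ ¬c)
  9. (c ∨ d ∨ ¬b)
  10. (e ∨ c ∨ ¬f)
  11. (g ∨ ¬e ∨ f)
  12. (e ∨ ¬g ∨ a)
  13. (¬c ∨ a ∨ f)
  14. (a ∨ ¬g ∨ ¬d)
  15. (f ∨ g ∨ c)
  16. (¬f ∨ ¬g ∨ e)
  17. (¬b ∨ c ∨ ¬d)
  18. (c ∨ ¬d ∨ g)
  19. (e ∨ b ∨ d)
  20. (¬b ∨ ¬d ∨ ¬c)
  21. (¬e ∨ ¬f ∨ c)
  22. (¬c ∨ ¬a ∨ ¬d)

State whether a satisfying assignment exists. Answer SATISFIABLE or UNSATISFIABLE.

SATISFIABLE

Try a = True.
Try b = False.
The remaining clauses are satisfied by c = False, d = False, e = True, f = False, g = True.
So a = True  b = False  c = False  d = False  e = True  f = False  g = True is a satisfying assignment.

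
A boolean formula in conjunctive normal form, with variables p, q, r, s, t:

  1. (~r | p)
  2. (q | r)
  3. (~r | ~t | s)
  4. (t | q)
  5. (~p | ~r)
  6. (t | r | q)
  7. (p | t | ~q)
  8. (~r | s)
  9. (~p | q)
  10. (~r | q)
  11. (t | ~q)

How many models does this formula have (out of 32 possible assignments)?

4

Satisfying assignments:
  p=F q=T r=F s=F t=T
  p=F q=T r=F s=T t=T
  p=T q=T r=F s=F t=T
  p=T q=T r=F s=T t=T
That's 4 in total.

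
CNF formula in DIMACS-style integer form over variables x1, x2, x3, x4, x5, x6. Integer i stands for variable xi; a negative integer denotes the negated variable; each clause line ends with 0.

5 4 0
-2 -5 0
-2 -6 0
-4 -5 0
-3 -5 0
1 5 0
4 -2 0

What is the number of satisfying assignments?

10

Split on x5, then x2.
  x5=1, x2=1: a clause becomes empty — 0.
  x5=1, x2=0: remaining (x1,x3,x4,x6) ∈ {(0,0,0,0); (0,0,0,1); (1,0,0,0); (1,0,0,1)} — 4.
  x5=0, x2=1: remaining (x1,x3,x4,x6) ∈ {(1,0,1,0); (1,1,1,0)} — 2.
  x5=0, x2=0: remaining (x1,x3,x4,x6) ∈ {(1,0,1,0); (1,0,1,1); (1,1,1,0); (1,1,1,1)} — 4.
Total: 0 + 4 + 2 + 4 = 10.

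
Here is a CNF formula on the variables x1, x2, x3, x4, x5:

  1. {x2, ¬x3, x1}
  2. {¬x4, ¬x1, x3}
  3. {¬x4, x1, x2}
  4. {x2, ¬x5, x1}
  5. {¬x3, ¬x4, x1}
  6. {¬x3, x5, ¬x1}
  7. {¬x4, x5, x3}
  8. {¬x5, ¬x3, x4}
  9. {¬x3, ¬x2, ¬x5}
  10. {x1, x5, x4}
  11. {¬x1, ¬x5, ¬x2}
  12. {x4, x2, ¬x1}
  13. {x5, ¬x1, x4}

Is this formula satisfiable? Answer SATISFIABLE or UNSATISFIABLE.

SATISFIABLE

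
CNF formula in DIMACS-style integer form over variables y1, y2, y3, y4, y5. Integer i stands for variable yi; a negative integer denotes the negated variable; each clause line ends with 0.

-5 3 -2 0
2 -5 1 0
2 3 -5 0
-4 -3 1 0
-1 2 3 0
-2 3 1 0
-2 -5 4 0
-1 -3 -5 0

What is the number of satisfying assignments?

10

Case analysis on y2 and y3:
  y2=1, y3=1: remaining (y1,y4,y5) ∈ {(0,0,0); (1,0,0); (1,1,0)} — 3.
  y2=1, y3=0: remaining (y1,y4,y5) ∈ {(1,0,0); (1,1,0)} — 2.
  y2=0, y3=1: remaining (y1,y4,y5) ∈ {(0,0,0); (1,0,0); (1,1,0)} — 3.
  y2=0, y3=0: remaining (y1,y4,y5) ∈ {(0,0,0); (0,1,0)} — 2.
Total: 3 + 2 + 3 + 2 = 10.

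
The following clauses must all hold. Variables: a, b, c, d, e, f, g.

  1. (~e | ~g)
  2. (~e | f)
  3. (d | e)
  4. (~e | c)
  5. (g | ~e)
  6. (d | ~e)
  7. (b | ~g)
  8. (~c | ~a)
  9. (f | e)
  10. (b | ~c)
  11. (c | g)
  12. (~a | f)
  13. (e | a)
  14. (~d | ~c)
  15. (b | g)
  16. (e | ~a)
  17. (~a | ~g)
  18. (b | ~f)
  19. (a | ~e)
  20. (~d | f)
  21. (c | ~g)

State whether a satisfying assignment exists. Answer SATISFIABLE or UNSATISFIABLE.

UNSATISFIABLE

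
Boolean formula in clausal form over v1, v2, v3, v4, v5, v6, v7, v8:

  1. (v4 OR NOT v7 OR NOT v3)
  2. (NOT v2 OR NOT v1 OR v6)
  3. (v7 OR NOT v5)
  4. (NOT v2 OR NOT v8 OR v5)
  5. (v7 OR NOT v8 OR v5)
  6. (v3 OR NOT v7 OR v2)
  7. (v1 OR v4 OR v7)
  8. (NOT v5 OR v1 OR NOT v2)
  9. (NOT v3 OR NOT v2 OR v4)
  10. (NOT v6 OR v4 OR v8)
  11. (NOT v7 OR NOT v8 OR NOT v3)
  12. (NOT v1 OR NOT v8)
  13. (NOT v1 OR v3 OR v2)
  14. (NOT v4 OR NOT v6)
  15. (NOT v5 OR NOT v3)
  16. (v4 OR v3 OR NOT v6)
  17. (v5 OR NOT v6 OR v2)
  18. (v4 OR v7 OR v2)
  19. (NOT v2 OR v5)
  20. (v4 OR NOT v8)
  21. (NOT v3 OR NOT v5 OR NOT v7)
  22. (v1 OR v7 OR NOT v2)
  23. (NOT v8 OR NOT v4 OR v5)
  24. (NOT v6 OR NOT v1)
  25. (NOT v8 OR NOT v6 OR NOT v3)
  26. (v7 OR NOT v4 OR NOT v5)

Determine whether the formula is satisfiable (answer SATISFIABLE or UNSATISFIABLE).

Try v1 = True.
  then v8 is forced to False.
  then v6 is forced to False.
  then v2 is forced to False.
  then v3 is forced to True.
  then v5 is forced to False.
Branch on v4: take v4 = True.
v7 is now unconstrained; take v7 = False.
So v1=T, v2=F, v3=T, v4=T, v5=F, v6=F, v7=F, v8=F is a satisfying assignment.

SATISFIABLE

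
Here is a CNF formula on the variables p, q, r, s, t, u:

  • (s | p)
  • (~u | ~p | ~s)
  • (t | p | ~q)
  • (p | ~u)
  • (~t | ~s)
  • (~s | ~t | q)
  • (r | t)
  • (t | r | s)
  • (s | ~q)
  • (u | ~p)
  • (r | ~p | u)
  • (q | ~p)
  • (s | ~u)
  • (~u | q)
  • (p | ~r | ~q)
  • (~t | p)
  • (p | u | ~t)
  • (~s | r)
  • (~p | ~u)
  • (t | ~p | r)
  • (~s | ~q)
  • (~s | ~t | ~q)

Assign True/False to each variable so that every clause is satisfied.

Branch on p: take p = False.
  then s is forced to True.
  then u is forced to False.
  then t is forced to False.
  then q is forced to False.
  then r is forced to True.

p=F, q=F, r=T, s=T, t=F, u=F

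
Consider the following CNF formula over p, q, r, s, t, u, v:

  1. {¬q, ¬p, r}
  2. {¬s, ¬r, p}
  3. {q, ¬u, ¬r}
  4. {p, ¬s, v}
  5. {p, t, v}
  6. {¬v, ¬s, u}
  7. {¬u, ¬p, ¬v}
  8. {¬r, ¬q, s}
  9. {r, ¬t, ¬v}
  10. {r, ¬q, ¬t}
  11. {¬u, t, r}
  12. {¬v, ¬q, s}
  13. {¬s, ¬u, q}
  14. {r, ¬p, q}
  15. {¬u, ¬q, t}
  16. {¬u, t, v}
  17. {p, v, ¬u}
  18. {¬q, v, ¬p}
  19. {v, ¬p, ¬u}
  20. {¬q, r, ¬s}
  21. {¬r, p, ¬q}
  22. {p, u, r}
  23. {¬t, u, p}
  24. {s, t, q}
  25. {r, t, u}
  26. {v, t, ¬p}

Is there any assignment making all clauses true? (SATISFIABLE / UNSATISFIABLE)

SATISFIABLE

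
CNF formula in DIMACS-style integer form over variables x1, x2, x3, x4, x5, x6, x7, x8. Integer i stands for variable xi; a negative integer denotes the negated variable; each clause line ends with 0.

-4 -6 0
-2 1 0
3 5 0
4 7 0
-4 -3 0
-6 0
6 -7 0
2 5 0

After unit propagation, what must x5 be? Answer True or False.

True

(!x6) is a unit clause: x6 = False.
In (!x7 || x6), x6 is now false; !x7 must hold, so x7 = False.
(x7 || x4): since x7 = False, the clause reduces to (x4). x4 = True.
(!x4 || !x3) with x4 = True leaves only !x3, so x3 = False.
From (x3 || x5) and x3 = False: x5 = True.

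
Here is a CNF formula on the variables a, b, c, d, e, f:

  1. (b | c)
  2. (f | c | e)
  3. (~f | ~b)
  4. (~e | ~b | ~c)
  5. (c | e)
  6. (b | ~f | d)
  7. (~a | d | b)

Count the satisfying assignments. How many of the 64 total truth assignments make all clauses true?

18

Split on b, then c.
  b=1, c=1: remaining (a,d,e,f) ∈ {(0,0,0,0); (0,1,0,0); (1,0,0,0); (1,1,0,0)} — 4.
  b=1, c=0: remaining (a,d,e,f) ∈ {(0,0,1,0); (0,1,1,0); (1,0,1,0); (1,1,1,0)} — 4.
  b=0, c=1: e free; 5 ways for (a,d,f) × 2^1 = 10.
  b=0, c=0: a clause becomes empty — 0.
Total: 4 + 4 + 10 + 0 = 18.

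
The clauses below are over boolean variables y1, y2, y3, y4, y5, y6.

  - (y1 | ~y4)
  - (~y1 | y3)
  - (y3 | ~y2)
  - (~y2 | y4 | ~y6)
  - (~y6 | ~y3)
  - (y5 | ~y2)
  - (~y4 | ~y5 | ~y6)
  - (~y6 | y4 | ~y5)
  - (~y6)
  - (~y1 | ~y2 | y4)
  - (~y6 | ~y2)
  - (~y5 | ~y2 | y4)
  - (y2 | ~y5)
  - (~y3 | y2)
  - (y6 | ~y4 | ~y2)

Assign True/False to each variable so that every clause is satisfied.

y1=F, y2=F, y3=F, y4=F, y5=F, y6=F

The clause (~y6) is unit: y6 must be False.
Branch on y1: take y1 = False.
  then y4 is forced to False.
The remaining clauses are satisfied by y2 = False, y3 = False, y5 = False.
Check each clause:
  1. (~y4 | y1) — ~y4 is true.
  2. (y3 | ~y1) — ~y1 is true.
  3. (y3 | ~y2) — ~y2 is true.
  4. (~y2 | ~y6 | y4) — ~y6 is true.
  5. (~y3 | ~y6) — ~y6 is true.
  6. (~y2 | y5) — ~y2 is true.
  7. (~y6 | ~y4 | ~y5) — ~y6 is true.
  8. (~y5 | ~y6 | y4) — ~y6 is true.
  9. (~y6) — ~y6 is true.
  10. (~y1 | ~y2 | y4) — ~y2 is true.
  11. (~y6 | ~y2) — ~y6 is true.
  12. (y4 | ~y2 | ~y5) — ~y5 is true.
  13. (~y5 | y2) — ~y5 is true.
  14. (y2 | ~y3) — ~y3 is true.
  15. (y6 | ~y4 | ~y2) — ~y4 is true.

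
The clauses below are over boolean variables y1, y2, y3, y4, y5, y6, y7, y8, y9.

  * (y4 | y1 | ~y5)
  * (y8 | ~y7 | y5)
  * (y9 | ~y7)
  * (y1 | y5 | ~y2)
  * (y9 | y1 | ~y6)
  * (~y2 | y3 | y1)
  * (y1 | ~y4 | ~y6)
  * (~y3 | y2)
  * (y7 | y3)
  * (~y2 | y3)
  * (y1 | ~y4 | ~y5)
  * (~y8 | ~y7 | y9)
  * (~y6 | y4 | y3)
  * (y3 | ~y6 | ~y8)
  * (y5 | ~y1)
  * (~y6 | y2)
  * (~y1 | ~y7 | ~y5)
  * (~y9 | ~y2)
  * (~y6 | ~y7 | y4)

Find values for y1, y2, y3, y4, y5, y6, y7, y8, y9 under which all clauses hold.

Pure literal: y6 appears only negated; assign y6 = False.
Try y1 = True.
  then y5 is forced to True.
  then y7 is forced to False.
  then y3 is forced to True.
  then y2 is forced to True.
  then y9 is forced to False.
y4, y8 are now unconstrained; take y4 = True, y8 = False.

y1=T, y2=T, y3=T, y4=T, y5=T, y6=F, y7=F, y8=F, y9=F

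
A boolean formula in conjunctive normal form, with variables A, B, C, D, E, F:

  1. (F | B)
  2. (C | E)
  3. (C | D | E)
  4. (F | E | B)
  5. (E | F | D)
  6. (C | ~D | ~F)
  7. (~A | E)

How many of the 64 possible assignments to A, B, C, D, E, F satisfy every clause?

Case analysis on E and F:
  E=1, F=1: A, B free; 3 ways for (C,D) × 2^2 = 12.
  E=1, F=0: forces B=1; A, C, D free → 2^3 = 8.
  E=0, F=1: remaining (A,B,C,D) ∈ {(0,0,1,0); (0,0,1,1); (0,1,1,0); (0,1,1,1)} — 4.
  E=0, F=0: remaining (A,B,C,D) ∈ {(0,1,1,1)} — 1.
Total: 12 + 8 + 4 + 1 = 25.

25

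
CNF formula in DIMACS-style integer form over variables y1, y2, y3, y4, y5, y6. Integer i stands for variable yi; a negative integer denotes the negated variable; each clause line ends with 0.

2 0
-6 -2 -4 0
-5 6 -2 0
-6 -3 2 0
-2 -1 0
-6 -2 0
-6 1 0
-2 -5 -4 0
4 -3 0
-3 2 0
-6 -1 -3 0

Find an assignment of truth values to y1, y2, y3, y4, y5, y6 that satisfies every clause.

Unit propagation: (y2) forces y2 = True.
(¬y1) is a unit clause, so y1 = False.
The clause (¬y6) is unit: y6 must be False.
Unit propagation: (¬y5) forces y5 = False.
y3 occurs only negated in the remaining clauses — set y3 = False.
y4 occurs only positively in the remaining clauses — set y4 = True.
Every clause has at least one true literal under this assignment.

y1 = False, y2 = True, y3 = False, y4 = True, y5 = False, y6 = False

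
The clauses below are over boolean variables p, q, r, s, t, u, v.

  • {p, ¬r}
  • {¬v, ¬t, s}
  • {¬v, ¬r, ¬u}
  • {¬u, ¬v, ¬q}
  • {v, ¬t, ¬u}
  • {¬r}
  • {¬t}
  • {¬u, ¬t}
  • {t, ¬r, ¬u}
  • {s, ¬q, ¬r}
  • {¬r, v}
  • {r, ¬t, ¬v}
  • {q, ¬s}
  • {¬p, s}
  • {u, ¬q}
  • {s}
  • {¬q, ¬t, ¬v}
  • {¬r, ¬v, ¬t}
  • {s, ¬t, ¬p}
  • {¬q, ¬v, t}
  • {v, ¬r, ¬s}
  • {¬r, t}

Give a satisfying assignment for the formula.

p = T, q = T, r = F, s = T, t = F, u = T, v = F

(¬r) is a unit clause, so r = False.
The clause (¬t) is unit: t must be False.
The clause (s) is unit: s must be True.
Unit propagation: (q) forces q = True.
The clause (u) is unit: u must be True.
The clause (¬v) is unit: v must be False.
p is now unconstrained; take p = True.
Every clause has at least one true literal under this assignment.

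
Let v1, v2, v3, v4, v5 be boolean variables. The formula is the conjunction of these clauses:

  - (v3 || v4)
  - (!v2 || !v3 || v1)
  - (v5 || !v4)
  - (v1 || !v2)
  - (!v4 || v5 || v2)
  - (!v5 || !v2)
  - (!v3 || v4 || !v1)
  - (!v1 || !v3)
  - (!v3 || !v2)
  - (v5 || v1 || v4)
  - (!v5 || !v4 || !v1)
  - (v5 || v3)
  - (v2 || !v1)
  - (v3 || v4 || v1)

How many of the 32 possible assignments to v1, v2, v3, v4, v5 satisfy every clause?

The models are:
  v1=0 v2=0 v3=0 v4=1 v5=1
  v1=0 v2=0 v3=1 v4=0 v5=1
  v1=0 v2=0 v3=1 v4=1 v5=1
Count: 3.

3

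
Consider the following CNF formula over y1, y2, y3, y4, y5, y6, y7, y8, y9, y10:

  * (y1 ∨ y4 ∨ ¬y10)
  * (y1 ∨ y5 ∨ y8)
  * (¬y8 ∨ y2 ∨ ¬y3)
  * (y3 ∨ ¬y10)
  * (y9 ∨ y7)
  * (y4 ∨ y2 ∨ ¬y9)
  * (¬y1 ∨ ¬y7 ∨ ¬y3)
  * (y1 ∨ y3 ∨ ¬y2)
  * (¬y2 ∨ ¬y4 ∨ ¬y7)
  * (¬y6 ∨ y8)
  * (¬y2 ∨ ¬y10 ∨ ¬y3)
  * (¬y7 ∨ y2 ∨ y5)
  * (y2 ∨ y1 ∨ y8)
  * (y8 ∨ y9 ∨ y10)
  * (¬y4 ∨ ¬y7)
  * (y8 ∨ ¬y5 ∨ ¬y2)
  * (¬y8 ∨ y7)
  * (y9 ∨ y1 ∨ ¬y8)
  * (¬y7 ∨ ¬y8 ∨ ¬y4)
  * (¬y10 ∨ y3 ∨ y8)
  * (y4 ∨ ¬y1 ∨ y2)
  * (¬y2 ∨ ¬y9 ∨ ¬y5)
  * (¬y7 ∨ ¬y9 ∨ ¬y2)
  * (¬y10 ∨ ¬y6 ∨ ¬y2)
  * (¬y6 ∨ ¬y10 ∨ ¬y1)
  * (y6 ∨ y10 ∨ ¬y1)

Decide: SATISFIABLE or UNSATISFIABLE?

Try y1 = True.
For the remaining variables, y2 = True, y3 = False, y4 = False, y5 = True, y6 = True, y7 = True, y8 = True, y9 = False, y10 = False works.
So y1=True, y2=True, y3=False, y4=False, y5=True, y6=True, y7=True, y8=True, y9=False, y10=False is a satisfying assignment.

SATISFIABLE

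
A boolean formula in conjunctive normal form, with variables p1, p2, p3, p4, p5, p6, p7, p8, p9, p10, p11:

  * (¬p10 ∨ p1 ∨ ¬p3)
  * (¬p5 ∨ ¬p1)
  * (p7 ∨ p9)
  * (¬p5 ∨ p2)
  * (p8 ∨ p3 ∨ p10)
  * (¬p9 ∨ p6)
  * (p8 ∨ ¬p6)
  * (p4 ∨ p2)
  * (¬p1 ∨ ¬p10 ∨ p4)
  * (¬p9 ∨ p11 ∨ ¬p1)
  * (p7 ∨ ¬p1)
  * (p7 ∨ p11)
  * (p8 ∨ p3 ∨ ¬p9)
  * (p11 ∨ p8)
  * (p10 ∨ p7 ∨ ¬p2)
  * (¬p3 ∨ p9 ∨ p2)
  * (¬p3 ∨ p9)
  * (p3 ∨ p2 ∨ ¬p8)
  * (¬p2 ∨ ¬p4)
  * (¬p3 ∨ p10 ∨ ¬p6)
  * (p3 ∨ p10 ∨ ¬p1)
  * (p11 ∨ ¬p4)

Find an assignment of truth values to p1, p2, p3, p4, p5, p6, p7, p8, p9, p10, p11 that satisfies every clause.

Pure literal: p5 appears only negated; assign p5 = False.
p7 occurs only positively in the remaining clauses — set p7 = True.
Set p1 = False and propagate.
Branch on p2: take p2 = True.
  then p4 is forced to False.
Set p3 = False and propagate.
For the remaining variables, p6 = False, p8 = True, p9 = False, p10 = False, p11 = True works.

p1=False  p2=True  p3=False  p4=False  p5=False  p6=False  p7=True  p8=True  p9=False  p10=False  p11=True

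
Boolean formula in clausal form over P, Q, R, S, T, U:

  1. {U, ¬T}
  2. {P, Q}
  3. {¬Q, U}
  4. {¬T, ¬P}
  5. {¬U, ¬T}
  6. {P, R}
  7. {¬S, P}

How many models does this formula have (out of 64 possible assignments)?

Split on P, then T.
  P=T, T=T: a clause becomes empty — 0.
  P=T, T=F: R, S free; 3 ways for (Q,U) × 2^2 = 12.
  P=F, T=T: a clause becomes empty — 0.
  P=F, T=F: remaining (Q,R,S,U) ∈ {(T,T,F,T)} — 1.
Total: 0 + 12 + 0 + 1 = 13.

13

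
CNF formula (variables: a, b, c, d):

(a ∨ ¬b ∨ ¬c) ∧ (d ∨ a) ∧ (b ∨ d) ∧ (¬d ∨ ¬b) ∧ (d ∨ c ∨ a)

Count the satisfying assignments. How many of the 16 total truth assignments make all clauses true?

6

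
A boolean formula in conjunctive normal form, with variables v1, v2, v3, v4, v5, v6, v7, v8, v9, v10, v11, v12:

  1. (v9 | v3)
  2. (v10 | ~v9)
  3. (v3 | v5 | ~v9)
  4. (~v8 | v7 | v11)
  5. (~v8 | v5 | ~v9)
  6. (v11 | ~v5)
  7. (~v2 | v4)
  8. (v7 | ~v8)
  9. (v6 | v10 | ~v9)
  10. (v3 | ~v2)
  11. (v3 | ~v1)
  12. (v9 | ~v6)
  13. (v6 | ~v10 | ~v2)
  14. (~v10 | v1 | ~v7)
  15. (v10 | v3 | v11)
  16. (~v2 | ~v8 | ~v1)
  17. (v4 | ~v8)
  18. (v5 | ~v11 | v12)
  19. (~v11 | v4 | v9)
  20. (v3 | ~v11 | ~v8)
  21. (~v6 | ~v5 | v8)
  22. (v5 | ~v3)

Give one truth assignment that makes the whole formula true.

v1=F  v2=T  v3=T  v4=T  v5=T  v6=F  v7=T  v8=T  v9=F  v10=F  v11=T  v12=F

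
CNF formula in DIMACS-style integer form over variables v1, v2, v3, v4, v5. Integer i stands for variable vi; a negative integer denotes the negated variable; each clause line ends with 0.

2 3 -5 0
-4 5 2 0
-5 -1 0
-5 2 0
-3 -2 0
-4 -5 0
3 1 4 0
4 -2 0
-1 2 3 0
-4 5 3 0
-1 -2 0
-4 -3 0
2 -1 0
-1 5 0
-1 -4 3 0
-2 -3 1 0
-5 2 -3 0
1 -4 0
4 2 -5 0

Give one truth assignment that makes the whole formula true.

v1 = False, v2 = False, v3 = True, v4 = False, v5 = False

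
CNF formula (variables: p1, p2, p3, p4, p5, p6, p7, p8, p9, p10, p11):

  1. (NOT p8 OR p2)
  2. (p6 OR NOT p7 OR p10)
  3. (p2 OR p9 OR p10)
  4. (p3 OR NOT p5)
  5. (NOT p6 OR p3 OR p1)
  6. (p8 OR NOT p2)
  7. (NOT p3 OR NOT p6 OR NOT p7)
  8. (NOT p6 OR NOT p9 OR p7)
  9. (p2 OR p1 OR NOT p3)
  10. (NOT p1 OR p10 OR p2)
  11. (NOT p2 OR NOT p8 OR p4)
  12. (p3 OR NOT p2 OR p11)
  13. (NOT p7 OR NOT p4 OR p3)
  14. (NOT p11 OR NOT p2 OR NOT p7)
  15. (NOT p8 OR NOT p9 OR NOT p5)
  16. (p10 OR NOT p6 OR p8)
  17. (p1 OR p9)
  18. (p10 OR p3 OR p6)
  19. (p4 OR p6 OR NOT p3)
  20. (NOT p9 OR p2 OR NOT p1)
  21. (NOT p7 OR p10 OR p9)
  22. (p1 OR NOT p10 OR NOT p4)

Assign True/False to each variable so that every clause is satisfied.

p1=True, p2=True, p3=False, p4=True, p5=False, p6=True, p7=False, p8=True, p9=False, p10=False, p11=True

Pure literal: p5 appears only negated; assign p5 = False.
Branch on p1: take p1 = True.
Branch on p2: take p2 = True.
  then p8 is forced to True.
  then p4 is forced to True.
For the remaining variables, p3 = False, p6 = True, p7 = False, p9 = False, p10 = False, p11 = True works.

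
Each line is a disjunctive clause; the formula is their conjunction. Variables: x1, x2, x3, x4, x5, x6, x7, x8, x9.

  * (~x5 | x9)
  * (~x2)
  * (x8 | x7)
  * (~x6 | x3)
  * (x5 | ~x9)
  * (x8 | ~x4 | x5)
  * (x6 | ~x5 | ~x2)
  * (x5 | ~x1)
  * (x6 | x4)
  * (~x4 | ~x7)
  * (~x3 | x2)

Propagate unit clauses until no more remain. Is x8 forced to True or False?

True

Unit clause (~x2) sets x2 = False.
From (~x3 | x2) and x2 = False: x3 = False.
(~x6 | x3) with x3 = False leaves only ~x6, so x6 = False.
(x6 | x4): since x6 = False, the clause reduces to (x4). x4 = True.
From (~x7 | ~x4) and x4 = True: x7 = False.
(x8 | x7): since x7 = False, the clause reduces to (x8). x8 = True.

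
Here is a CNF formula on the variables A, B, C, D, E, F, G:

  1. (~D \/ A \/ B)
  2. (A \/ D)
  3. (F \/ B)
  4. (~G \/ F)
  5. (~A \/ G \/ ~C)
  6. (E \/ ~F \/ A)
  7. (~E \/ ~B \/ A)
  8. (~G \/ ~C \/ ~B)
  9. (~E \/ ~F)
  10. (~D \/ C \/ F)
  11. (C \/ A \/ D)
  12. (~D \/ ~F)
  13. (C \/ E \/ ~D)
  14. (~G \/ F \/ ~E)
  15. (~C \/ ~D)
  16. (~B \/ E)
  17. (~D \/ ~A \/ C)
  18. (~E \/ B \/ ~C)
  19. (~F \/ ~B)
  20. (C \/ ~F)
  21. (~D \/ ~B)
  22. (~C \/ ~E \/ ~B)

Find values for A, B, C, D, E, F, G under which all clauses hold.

A=True, B=False, C=True, D=False, E=False, F=True, G=True

Branch on A: take A = True.
Set B = False and propagate.
  then F is forced to True.
  then E is forced to False.
  then D is forced to False.
  then C is forced to True.
  then G is forced to True.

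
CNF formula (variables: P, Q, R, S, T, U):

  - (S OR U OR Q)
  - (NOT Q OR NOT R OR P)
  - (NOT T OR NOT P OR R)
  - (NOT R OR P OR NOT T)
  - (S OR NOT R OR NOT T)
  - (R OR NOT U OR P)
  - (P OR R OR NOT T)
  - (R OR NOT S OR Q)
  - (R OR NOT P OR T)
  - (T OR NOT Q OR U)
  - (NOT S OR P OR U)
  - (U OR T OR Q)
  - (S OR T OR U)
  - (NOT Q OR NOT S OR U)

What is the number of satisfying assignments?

Case analysis on R and T:
  R=T, T=T: remaining (P,Q,S,U) ∈ {(T,F,T,F); (T,F,T,T); (T,T,T,T)} — 3.
  R=T, T=F: S free; 3 ways for (P,Q,U) × 2^1 = 6.
  R=F, T=T: a clause becomes empty — 0.
  R=F, T=F: a clause becomes empty — 0.
Total: 3 + 6 + 0 + 0 = 9.

9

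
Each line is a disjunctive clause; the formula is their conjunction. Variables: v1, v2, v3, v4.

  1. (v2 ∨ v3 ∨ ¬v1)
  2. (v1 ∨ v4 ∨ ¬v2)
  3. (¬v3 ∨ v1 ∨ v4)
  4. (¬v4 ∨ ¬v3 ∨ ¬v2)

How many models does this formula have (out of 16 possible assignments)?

9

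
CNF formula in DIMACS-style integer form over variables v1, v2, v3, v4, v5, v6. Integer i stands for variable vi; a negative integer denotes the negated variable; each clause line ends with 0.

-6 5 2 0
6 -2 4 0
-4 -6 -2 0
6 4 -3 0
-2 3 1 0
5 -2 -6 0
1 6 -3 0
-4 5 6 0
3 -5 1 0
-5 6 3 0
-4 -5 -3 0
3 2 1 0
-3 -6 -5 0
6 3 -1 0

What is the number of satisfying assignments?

3

The models are:
  v1=1 v2=0 v3=0 v4=0 v5=1 v6=1
  v1=1 v2=0 v3=0 v4=1 v5=1 v6=1
  v1=1 v2=1 v3=0 v4=0 v5=1 v6=1
Count: 3.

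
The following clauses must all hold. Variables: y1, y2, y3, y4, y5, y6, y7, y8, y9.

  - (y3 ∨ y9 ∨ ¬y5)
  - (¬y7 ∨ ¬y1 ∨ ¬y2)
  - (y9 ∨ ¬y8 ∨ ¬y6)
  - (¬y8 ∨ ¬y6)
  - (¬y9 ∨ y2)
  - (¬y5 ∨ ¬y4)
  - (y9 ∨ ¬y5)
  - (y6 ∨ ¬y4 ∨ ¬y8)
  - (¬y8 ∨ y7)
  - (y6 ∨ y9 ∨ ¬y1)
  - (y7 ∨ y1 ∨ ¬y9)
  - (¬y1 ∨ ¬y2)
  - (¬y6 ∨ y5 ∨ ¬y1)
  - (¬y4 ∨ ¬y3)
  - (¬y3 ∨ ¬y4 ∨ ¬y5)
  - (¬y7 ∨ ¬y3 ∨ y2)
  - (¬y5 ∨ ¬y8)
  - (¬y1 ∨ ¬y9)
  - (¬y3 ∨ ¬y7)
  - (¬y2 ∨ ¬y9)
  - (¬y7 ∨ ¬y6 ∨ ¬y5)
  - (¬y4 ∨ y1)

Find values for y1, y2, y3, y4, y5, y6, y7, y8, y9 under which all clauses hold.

y1=F, y2=F, y3=T, y4=F, y5=F, y6=T, y7=F, y8=F, y9=F

y4 occurs only negated in the remaining clauses — set y4 = False.
Pure literal: y8 appears only negated; assign y8 = False.
Try y1 = False.
The remaining clauses are satisfied by y2 = False, y3 = True, y5 = False, y6 = True, y7 = False, y9 = False.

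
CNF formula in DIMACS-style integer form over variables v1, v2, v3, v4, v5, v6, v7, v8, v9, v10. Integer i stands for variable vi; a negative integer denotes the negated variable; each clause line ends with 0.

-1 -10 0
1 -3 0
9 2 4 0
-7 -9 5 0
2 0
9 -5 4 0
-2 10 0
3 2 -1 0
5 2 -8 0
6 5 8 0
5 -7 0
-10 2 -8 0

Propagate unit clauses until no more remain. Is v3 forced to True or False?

False

Unit clause (v2) sets v2 = True.
(v10 \/ ~v2) with v2 = True leaves only v10, so v10 = True.
From (~v10 \/ ~v1) and v10 = True: v1 = False.
From (~v3 \/ v1) and v1 = False: v3 = False.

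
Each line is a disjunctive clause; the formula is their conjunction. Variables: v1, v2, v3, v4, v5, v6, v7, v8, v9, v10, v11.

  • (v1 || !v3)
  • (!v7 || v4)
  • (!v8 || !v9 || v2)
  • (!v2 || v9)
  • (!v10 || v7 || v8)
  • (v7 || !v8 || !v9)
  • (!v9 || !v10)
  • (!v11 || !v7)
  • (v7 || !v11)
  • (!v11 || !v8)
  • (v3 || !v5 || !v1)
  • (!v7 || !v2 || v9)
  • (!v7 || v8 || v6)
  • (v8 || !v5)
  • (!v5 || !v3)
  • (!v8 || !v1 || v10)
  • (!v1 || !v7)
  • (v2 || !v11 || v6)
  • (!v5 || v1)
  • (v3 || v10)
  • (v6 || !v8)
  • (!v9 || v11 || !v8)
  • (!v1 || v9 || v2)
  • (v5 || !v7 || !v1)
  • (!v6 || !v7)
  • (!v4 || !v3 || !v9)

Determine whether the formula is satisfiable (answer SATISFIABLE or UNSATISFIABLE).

Try v1 = True.
  then v7 is forced to False.
  then v11 is forced to False.
Set v2 = False and propagate.
  then v9 is forced to True.
  then v8 is forced to False.
  then v10 is forced to False.
  then v5 is forced to False.
  then v3 is forced to True.
  then v4 is forced to False.
v6 is now unconstrained; take v6 = True.
Every clause has at least one true literal under this assignment.
So v1=T, v2=F, v3=T, v4=F, v5=F, v6=T, v7=F, v8=F, v9=T, v10=F, v11=F is a satisfying assignment.

SATISFIABLE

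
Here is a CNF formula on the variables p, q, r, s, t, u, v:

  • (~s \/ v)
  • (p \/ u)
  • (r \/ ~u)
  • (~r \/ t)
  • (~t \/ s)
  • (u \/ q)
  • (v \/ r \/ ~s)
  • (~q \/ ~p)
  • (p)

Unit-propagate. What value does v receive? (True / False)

True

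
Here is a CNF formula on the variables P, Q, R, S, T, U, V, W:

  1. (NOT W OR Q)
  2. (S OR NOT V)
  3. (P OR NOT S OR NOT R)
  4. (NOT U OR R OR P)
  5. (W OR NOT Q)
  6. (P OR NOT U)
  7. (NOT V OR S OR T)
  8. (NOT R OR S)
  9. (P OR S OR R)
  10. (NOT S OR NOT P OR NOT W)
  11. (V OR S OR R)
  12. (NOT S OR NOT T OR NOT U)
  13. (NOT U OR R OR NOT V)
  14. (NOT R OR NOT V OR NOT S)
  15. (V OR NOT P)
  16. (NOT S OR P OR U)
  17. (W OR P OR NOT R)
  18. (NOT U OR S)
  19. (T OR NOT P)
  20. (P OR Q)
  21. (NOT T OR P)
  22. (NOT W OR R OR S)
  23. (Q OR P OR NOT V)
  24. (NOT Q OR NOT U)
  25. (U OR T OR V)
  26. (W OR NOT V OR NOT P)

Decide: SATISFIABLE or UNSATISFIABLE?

UNSATISFIABLE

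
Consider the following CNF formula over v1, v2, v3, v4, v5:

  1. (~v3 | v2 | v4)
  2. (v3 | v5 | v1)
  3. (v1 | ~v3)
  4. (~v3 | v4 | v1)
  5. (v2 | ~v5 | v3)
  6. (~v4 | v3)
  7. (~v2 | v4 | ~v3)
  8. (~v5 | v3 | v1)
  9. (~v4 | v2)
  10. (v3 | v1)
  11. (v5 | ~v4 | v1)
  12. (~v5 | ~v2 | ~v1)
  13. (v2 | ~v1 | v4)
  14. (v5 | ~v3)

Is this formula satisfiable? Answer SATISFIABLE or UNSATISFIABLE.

Set v1 = True and propagate.
Set v2 = True and propagate.
  then v5 is forced to False.
  then v3 is forced to False.
  then v4 is forced to False.
So v1 = T  v2 = T  v3 = F  v4 = F  v5 = F is a satisfying assignment.

SATISFIABLE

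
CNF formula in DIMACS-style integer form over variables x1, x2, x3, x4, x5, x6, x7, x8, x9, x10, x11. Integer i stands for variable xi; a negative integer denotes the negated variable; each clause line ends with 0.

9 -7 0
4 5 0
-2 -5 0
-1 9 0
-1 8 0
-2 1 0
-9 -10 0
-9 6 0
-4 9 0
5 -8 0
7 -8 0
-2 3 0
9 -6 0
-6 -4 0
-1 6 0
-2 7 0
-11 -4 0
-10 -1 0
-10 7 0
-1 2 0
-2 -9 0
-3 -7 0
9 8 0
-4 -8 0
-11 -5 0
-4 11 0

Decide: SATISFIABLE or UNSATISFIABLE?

SATISFIABLE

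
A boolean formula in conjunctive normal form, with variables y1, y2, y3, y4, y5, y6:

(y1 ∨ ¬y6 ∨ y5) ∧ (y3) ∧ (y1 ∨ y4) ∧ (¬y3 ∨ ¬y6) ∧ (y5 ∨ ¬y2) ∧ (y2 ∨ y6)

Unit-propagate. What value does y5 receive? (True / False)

(y3) is a unit clause: y3 = True.
(¬y6 ∨ ¬y3): since y3 = True, the clause reduces to (¬y6). y6 = False.
(y6 ∨ y2): since y6 = False, the clause reduces to (y2). y2 = True.
In (y5 ∨ ¬y2), ¬y2 is now false; y5 must hold, so y5 = True.

True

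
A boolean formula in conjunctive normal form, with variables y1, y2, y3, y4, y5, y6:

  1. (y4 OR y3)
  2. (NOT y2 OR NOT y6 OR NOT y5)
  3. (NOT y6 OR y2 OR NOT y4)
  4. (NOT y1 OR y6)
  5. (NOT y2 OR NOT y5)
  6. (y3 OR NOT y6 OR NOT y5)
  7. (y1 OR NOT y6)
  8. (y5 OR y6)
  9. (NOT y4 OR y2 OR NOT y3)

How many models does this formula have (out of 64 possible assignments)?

7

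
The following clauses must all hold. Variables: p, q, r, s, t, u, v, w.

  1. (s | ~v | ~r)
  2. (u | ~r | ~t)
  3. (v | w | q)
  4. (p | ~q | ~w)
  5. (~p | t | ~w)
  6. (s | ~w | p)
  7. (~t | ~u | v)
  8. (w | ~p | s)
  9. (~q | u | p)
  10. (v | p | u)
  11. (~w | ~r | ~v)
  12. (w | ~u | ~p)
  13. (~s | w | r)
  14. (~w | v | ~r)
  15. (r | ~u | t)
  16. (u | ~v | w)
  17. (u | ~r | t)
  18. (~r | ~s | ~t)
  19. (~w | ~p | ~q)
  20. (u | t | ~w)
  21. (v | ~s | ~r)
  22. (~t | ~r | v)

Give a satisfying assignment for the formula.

p=1, q=0, r=0, s=1, t=1, u=0, v=1, w=1

Set p = True and propagate.
For the remaining variables, q = False, r = False, s = True, t = True, u = False, v = True, w = True works.
Every clause has at least one true literal under this assignment.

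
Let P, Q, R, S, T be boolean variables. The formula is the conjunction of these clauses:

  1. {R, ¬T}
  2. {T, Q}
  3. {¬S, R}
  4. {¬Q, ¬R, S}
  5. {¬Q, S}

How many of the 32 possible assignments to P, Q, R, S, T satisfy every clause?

Satisfying assignments:
  P=0 Q=0 R=1 S=0 T=1
  P=0 Q=0 R=1 S=1 T=1
  P=0 Q=1 R=1 S=1 T=0
  P=0 Q=1 R=1 S=1 T=1
  P=1 Q=0 R=1 S=0 T=1
  P=1 Q=0 R=1 S=1 T=1
  P=1 Q=1 R=1 S=1 T=0
  P=1 Q=1 R=1 S=1 T=1
Count: 8.

8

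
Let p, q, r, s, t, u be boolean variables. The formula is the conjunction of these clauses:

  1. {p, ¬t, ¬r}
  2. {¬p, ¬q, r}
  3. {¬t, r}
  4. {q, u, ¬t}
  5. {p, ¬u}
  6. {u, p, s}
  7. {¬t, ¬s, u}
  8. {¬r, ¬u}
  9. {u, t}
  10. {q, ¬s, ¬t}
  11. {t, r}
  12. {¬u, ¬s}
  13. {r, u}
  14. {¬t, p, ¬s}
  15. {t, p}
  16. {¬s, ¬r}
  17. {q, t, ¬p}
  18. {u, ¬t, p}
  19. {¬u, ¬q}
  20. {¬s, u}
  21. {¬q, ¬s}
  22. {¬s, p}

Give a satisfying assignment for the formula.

p=True, q=True, r=True, s=False, t=True, u=False

Check each clause:
  1. {¬t, ¬r, p} — p is true.
  2. {r, ¬p, ¬q} — r is true.
  3. {¬t, r} — r is true.
  4. {q, u, ¬t} — q is true.
  5. {¬u, p} — p is true.
  6. {u, p, s} — p is true.
  7. {¬t, ¬s, u} — ¬s is true.
  8. {¬r, ¬u} — ¬u is true.
  9. {t, u} — t is true.
  10. {¬s, ¬t, q} — q is true.
  11. {t, r} — r is true.
  12. {¬u, ¬s} — ¬u is true.
  13. {u, r} — r is true.
  14. {p, ¬t, ¬s} — p is true.
  15. {p, t} — p is true.
  16. {¬r, ¬s} — ¬s is true.
  17. {¬p, t, q} — q is true.
  18. {p, ¬t, u} — p is true.
  19. {¬q, ¬u} — ¬u is true.
  20. {¬s, u} — ¬s is true.
  21. {¬q, ¬s} — ¬s is true.
  22. {¬s, p} — p is true.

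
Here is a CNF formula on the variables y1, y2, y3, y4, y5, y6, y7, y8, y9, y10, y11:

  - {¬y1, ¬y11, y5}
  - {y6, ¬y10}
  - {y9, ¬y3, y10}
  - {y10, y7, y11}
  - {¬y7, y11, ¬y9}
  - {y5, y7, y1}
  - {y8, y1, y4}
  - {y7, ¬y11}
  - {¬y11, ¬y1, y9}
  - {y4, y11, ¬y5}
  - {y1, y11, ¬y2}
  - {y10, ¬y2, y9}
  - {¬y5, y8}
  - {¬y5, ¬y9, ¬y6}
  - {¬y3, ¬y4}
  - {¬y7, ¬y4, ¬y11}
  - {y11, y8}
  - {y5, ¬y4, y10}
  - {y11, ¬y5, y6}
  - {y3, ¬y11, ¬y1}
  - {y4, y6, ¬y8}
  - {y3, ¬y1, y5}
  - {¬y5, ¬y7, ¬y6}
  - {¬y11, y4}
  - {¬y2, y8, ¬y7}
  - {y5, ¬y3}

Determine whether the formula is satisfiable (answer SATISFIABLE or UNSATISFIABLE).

Pure literal: y2 appears only negated; assign y2 = False.
Try y1 = False.
Try y3 = False.
Try y4 = True.
For the remaining variables, y5 = False, y6 = True, y7 = True, y8 = True, y9 = False, y10 = True, y11 = False works.
Every clause has at least one true literal under this assignment.
So y1 = F, y2 = F, y3 = F, y4 = T, y5 = F, y6 = T, y7 = T, y8 = T, y9 = F, y10 = T, y11 = F is a satisfying assignment.

SATISFIABLE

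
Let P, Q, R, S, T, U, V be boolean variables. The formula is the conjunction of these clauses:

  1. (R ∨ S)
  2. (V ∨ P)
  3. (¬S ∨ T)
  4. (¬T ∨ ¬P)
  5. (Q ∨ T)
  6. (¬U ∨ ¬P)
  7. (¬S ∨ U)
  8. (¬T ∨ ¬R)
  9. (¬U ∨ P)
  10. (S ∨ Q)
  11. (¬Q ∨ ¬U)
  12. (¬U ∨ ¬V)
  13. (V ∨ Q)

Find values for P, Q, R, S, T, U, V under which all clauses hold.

Branch on P: take P = True.
  then T is forced to False.
  then S is forced to False.
  then R is forced to True.
  then Q is forced to True.
  then U is forced to False.
V is now unconstrained; take V = True.
Check each clause:
  1. (R ∨ S) — R is true.
  2. (P ∨ V) — P is true.
  3. (T ∨ ¬S) — ¬S is true.
  4. (¬P ∨ ¬T) — ¬T is true.
  5. (Q ∨ T) — Q is true.
  6. (¬P ∨ ¬U) — ¬U is true.
  7. (¬S ∨ U) — ¬S is true.
  8. (¬T ∨ ¬R) — ¬T is true.
  9. (P ∨ ¬U) — P is true.
  10. (S ∨ Q) — Q is true.
  11. (¬Q ∨ ¬U) — ¬U is true.
  12. (¬V ∨ ¬U) — ¬U is true.
  13. (Q ∨ V) — Q is true.

P=T  Q=T  R=T  S=F  T=F  U=F  V=T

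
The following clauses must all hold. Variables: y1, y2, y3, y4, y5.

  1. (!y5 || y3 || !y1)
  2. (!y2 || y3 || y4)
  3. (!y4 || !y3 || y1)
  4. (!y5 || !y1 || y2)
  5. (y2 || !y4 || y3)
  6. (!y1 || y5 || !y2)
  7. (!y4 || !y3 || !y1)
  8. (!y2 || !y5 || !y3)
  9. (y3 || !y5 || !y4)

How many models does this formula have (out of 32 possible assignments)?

Case analysis on y3 and y1:
  y3=T, y1=T: remaining (y2,y4,y5) ∈ {(F,F,F)} — 1.
  y3=T, y1=F: remaining (y2,y4,y5) ∈ {(F,F,F); (F,F,T); (T,F,F)} — 3.
  y3=F, y1=T: remaining (y2,y4,y5) ∈ {(F,F,F)} — 1.
  y3=F, y1=F: remaining (y2,y4,y5) ∈ {(F,F,F); (F,F,T); (T,T,F)} — 3.
Total: 1 + 3 + 1 + 3 = 8.

8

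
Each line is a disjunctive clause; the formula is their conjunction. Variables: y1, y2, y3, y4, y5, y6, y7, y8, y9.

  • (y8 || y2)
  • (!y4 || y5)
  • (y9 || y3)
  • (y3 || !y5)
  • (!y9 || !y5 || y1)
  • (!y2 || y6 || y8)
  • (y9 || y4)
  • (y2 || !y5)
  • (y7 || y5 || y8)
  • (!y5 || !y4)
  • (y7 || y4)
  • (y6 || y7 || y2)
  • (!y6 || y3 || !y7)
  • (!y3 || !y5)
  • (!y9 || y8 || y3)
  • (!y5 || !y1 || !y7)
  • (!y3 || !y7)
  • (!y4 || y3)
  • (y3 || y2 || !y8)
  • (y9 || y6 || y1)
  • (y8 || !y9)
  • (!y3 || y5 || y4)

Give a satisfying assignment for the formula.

y1=True, y2=True, y3=False, y4=False, y5=False, y6=False, y7=True, y8=True, y9=True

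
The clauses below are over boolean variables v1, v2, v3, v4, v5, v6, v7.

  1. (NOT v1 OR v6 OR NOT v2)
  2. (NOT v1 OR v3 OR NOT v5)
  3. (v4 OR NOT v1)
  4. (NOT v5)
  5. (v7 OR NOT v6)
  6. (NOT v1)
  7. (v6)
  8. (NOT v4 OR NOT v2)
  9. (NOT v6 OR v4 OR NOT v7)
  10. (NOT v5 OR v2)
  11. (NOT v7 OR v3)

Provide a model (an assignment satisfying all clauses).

v1=0  v2=0  v3=1  v4=1  v5=0  v6=1  v7=1

Check each clause:
  1. (NOT v1 OR v6 OR NOT v2) — NOT v2 is true.
  2. (NOT v5 OR v3 OR NOT v1) — v3 is true.
  3. (NOT v1 OR v4) — v4 is true.
  4. (NOT v5) — NOT v5 is true.
  5. (NOT v6 OR v7) — v7 is true.
  6. (NOT v1) — NOT v1 is true.
  7. (v6) — v6 is true.
  8. (NOT v4 OR NOT v2) — NOT v2 is true.
  9. (NOT v7 OR v4 OR NOT v6) — v4 is true.
  10. (v2 OR NOT v5) — NOT v5 is true.
  11. (v3 OR NOT v7) — v3 is true.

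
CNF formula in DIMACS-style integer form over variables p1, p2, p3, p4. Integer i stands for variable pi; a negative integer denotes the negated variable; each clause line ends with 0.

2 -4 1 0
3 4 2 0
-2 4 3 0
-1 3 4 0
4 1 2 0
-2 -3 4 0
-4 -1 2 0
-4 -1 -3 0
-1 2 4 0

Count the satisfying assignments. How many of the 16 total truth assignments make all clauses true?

Satisfying assignments:
  p1=0 p2=1 p3=0 p4=1
  p1=0 p2=1 p3=1 p4=1
  p1=1 p2=1 p3=0 p4=1
Count: 3.

3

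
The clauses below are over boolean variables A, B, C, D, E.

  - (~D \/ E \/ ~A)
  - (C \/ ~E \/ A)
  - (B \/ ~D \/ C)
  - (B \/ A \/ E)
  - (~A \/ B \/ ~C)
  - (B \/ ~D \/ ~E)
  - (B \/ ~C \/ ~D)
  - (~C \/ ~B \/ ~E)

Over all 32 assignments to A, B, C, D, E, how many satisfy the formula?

11

Split on B, then C.
  B=T, C=T: remaining (A,D,E) ∈ {(F,F,F); (F,T,F); (T,F,F)} — 3.
  B=T, C=F: 5 of the 8 assignments to (A,D,E) work.
  B=F, C=T: remaining (A,D,E) ∈ {(F,F,T)} — 1.
  B=F, C=F: remaining (A,D,E) ∈ {(T,F,F); (T,F,T)} — 2.
Total: 3 + 5 + 1 + 2 = 11.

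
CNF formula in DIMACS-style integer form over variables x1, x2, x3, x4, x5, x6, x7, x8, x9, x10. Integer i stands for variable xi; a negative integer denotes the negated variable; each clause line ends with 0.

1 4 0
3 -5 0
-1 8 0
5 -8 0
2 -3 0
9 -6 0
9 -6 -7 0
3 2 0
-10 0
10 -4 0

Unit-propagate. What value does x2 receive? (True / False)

True

(!x10) stands alone — x10 = False.
(!x4 || x10): since x10 = False, the clause reduces to (!x4). x4 = False.
(x1 || x4) with x4 = False leaves only x1, so x1 = True.
(x8 || !x1) with x1 = True leaves only x8, so x8 = True.
(x5 || !x8) with x8 = True leaves only x5, so x5 = True.
(x3 || !x5): since x5 = True, the clause reduces to (x3). x3 = True.
(x2 || !x3): since x3 = True, the clause reduces to (x2). x2 = True.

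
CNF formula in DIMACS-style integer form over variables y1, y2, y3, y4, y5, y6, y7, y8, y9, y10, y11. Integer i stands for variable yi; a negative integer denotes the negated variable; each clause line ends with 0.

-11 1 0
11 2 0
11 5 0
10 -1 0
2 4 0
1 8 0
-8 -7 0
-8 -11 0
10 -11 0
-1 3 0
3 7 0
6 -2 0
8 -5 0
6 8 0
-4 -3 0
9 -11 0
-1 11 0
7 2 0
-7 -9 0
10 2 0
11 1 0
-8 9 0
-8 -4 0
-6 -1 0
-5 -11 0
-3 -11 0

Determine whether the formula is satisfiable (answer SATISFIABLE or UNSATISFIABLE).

UNSATISFIABLE

y11 = True:
  propagation gives y1=True, y10=True, y8=False, y3=True; an empty clause results — contradiction.
y11 = False:
  propagation gives y2=True, y5=True, y6=True, y8=True; an empty clause results — contradiction.
Every branch closes, so no satisfying assignment exists.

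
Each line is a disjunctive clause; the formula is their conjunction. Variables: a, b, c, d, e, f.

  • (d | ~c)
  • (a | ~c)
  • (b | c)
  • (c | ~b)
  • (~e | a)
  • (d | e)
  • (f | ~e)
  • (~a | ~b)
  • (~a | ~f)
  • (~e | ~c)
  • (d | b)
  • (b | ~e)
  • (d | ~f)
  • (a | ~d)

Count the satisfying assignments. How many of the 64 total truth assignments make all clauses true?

Satisfying assignments:
  a=1 b=0 c=1 d=1 e=0 f=0
That's 1 in total.

1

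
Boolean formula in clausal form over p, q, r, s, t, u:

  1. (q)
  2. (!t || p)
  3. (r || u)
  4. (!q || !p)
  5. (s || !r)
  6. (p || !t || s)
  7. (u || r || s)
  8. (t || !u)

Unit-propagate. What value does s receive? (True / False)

True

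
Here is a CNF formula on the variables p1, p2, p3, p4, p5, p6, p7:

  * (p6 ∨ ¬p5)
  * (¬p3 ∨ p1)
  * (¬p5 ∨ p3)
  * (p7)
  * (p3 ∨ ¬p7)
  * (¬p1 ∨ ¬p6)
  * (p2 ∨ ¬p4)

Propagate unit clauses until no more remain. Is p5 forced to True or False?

False

(p7) is a unit clause: p7 = True.
From (¬p7 ∨ p3) and p7 = True: p3 = True.
(¬p3 ∨ p1): since p3 = True, the clause reduces to (p1). p1 = True.
(¬p1 ∨ ¬p6) with p1 = True leaves only ¬p6, so p6 = False.
From (p6 ∨ ¬p5) and p6 = False: p5 = False.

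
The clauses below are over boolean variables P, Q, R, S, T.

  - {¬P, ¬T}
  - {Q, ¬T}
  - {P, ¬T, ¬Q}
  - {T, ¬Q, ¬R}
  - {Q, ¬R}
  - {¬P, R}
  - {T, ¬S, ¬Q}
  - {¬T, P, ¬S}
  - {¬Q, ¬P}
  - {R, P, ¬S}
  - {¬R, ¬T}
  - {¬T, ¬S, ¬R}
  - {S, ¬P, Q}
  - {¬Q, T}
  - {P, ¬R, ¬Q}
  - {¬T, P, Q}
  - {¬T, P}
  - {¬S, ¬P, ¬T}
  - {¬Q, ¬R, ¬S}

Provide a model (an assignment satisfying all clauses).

P=False, Q=False, R=False, S=False, T=False

Check each clause:
  1. {¬P, ¬T} — ¬T is true.
  2. {¬T, Q} — ¬T is true.
  3. {¬Q, P, ¬T} — ¬T is true.
  4. {¬R, ¬Q, T} — ¬R is true.
  5. {¬R, Q} — ¬R is true.
  6. {¬P, R} — ¬P is true.
  7. {T, ¬S, ¬Q} — ¬S is true.
  8. {P, ¬T, ¬S} — ¬T is true.
  9. {¬P, ¬Q} — ¬P is true.
  10. {P, ¬S, R} — ¬S is true.
  11. {¬R, ¬T} — ¬T is true.
  12. {¬T, ¬S, ¬R} — ¬T is true.
  13. {¬P, Q, S} — ¬P is true.
  14. {¬Q, T} — ¬Q is true.
  15. {P, ¬Q, ¬R} — ¬R is true.
  16. {P, ¬T, Q} — ¬T is true.
  17. {¬T, P} — ¬T is true.
  18. {¬T, ¬S, ¬P} — ¬T is true.
  19. {¬Q, ¬S, ¬R} — ¬S is true.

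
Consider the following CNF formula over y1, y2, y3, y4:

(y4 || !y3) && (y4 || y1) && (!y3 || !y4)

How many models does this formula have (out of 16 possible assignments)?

Satisfying assignments:
  y1=0 y2=0 y3=0 y4=1
  y1=0 y2=1 y3=0 y4=1
  y1=1 y2=0 y3=0 y4=0
  y1=1 y2=0 y3=0 y4=1
  y1=1 y2=1 y3=0 y4=0
  y1=1 y2=1 y3=0 y4=1
Count: 6.

6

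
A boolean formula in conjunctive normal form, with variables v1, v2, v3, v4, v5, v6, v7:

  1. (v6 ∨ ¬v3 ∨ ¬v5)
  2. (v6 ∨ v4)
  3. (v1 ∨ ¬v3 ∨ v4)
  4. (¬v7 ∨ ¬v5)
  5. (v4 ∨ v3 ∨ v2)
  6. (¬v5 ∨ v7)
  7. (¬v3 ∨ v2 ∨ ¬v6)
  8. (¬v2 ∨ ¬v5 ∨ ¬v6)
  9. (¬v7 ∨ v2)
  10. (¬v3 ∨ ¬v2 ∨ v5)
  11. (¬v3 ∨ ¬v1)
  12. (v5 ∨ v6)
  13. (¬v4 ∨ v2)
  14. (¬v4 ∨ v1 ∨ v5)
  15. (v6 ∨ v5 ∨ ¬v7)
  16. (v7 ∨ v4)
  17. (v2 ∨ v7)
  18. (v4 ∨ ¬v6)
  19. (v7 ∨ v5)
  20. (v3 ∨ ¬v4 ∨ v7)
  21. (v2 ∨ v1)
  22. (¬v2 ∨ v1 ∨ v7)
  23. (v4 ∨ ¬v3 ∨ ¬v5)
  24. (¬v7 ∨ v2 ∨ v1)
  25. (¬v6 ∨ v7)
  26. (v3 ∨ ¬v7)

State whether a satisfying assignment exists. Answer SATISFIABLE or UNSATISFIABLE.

UNSATISFIABLE

v7 = True:
  propagation gives v5=False, v2=True, v3=False; an empty clause results — contradiction.
v7 = False:
  propagation gives v5=False; an empty clause results — contradiction.
Every branch closes, so no satisfying assignment exists.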